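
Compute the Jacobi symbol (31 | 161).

Reciprocity: 31 ≡ 3 and 161 ≡ 1 (mod 4), so (31/161) = +(161/31).
Reduce top mod 31: now compute (6/31).
Pull out 2: since 31 ≡ 7 (mod 8), (2/31) = +1.
Reciprocity: 3 ≡ 3 and 31 ≡ 3 (mod 4), so (3/31) = −(31/3).
Reduce top mod 3: now compute (1/3).
Reached (1/3) = 1. Collecting the sign flips along the way, the symbol is -1.

-1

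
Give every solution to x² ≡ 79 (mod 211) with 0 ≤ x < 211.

76, 135

Since 211 ≡ 3 (mod 4), a square root of 79 is 79^((211+1)/4) = 79^53 mod 211.
Repeated squaring: 79^2≡122, 79^4≡114, 79^8≡125, 79^16≡11, 79^32≡121 (mod 211).
79^53 = 79^(32+16+4+1) ≡ 76 (mod 211).
Check: 76² = 5776 ≡ 79 (mod 211). The two roots are 76 and 135.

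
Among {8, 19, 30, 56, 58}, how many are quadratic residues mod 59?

(8/59) = -1 → non-residue.
(19/59) = +1 → QR.
(30/59) = -1 → non-residue.
(56/59) = -1 → non-residue.
(58/59) = -1 → non-residue.
Total quadratic residues among the 5: 1.

1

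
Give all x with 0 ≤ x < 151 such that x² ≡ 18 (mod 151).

13, 138

Since 151 ≡ 3 (mod 4), a square root of 18 is 18^((151+1)/4) = 18^38 mod 151.
Repeated squaring: 18^2≡22, 18^4≡31, 18^8≡55, 18^16≡5, 18^32≡25 (mod 151).
18^38 = 18^(32+4+2) ≡ 138 (mod 151).
Check: 138² = 19044 ≡ 18 (mod 151). The two roots are 13 and 138.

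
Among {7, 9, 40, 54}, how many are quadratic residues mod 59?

2

(7/59) = +1 → QR.
(9/59) = +1 → QR.
(40/59) = -1 → non-residue.
(54/59) = -1 → non-residue.
Total quadratic residues among the 4: 2.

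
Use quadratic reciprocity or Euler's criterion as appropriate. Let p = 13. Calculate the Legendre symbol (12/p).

Pull out 2^2: since 13 ≡ 5 (mod 8), (2/13) = -1, so (2/13)^2 = +1.
Reciprocity: 3 ≡ 3 and 13 ≡ 1 (mod 4), so (3/13) = +(13/3).
Reduce top mod 3: now compute (1/3).
Reached (1/3) = 1. Collecting the sign flips along the way, the symbol is +1.

1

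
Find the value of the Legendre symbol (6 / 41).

-1

Pull out 2: since 41 ≡ 1 (mod 8), (2/41) = +1.
Reciprocity: 3 ≡ 3 and 41 ≡ 1 (mod 4), so (3/41) = +(41/3).
Reduce top mod 3: now compute (2/3).
Pull out 2: since 3 ≡ 3 (mod 8), (2/3) = -1.
Reached (1/3) = 1. Collecting the sign flips along the way, the symbol is -1.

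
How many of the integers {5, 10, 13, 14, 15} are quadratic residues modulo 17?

(5/17) = -1 → non-residue.
(10/17) = -1 → non-residue.
(13/17) = +1 → QR.
(14/17) = -1 → non-residue.
(15/17) = +1 → QR.
Total quadratic residues among the 5: 2.

2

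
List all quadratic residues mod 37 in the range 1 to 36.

Square k = 1,…,18 (k and 37−k give the same square):
1²=1, 2²=4, 3²=9, 4²=16, 5²=25, 6²=36, 7²≡12, 8²≡27, 9²≡7, 10²≡26, 11²≡10, 12²≡33, 13²≡21, 14²≡11, 15²≡3, 16²≡34, 17²≡30, 18²≡28 (mod 37).
So the quadratic residues mod 37 are {1, 3, 4, 7, 9, 10, 11, 12, 16, 21, 25, 26, 27, 28, 30, 33, 34, 36}.

1,3,4,7,9,10,11,12,16,21,25,26,27,28,30,33,34,36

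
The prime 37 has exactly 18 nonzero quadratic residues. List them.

Square k = 1,…,18 (k and 37−k give the same square):
1²=1, 2²=4, 3²=9, 4²=16, 5²=25, 6²=36, 7²≡12, 8²≡27, 9²≡7, 10²≡26, 11²≡10, 12²≡33, 13²≡21, 14²≡11, 15²≡3, 16²≡34, 17²≡30, 18²≡28 (mod 37).
So the quadratic residues mod 37 are {1, 3, 4, 7, 9, 10, 11, 12, 16, 21, 25, 26, 27, 28, 30, 33, 34, 36}.

1,3,4,7,9,10,11,12,16,21,25,26,27,28,30,33,34,36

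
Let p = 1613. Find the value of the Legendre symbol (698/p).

Pull out 2: since 1613 ≡ 5 (mod 8), (2/1613) = -1.
Reciprocity: 349 ≡ 1 and 1613 ≡ 1 (mod 4), so (349/1613) = +(1613/349).
Reduce top mod 349: now compute (217/349).
Reciprocity: 217 ≡ 1 and 349 ≡ 1 (mod 4), so (217/349) = +(349/217).
Reduce top mod 217: now compute (132/217).
Pull out 2^2: since 217 ≡ 1 (mod 8), (2/217) = +1, so (2/217)^2 = +1.
Reciprocity: 33 ≡ 1 and 217 ≡ 1 (mod 4), so (33/217) = +(217/33).
Reduce top mod 33: now compute (19/33).
Reciprocity: 19 ≡ 3 and 33 ≡ 1 (mod 4), so (19/33) = +(33/19).
Reduce top mod 19: now compute (14/19).
Pull out 2: since 19 ≡ 3 (mod 8), (2/19) = -1.
Reciprocity: 7 ≡ 3 and 19 ≡ 3 (mod 4), so (7/19) = −(19/7).
Reduce top mod 7: now compute (5/7).
Reciprocity: 5 ≡ 1 and 7 ≡ 3 (mod 4), so (5/7) = +(7/5).
Reduce top mod 5: now compute (2/5).
Pull out 2: since 5 ≡ 5 (mod 8), (2/5) = -1.
Reached (1/5) = 1. Collecting the sign flips along the way, the symbol is +1.

1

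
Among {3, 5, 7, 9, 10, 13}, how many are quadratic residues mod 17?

(3/17) = -1 → non-residue.
(5/17) = -1 → non-residue.
(7/17) = -1 → non-residue.
(9/17) = +1 → QR.
(10/17) = -1 → non-residue.
(13/17) = +1 → QR.
Total quadratic residues among the 6: 2.

2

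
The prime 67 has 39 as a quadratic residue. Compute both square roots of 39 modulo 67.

21, 46

Since 67 ≡ 3 (mod 4), a square root of 39 is 39^((67+1)/4) = 39^17 mod 67.
Repeated squaring: 39^2≡47, 39^4≡65, 39^8≡4, 39^16≡16 (mod 67).
39^17 = 39^(16+1) ≡ 21 (mod 67).
Check: 21² = 441 ≡ 39 (mod 67). The two roots are 21 and 46.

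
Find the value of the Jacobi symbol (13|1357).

-1

Reciprocity: 13 ≡ 1 and 1357 ≡ 1 (mod 4), so (13/1357) = +(1357/13).
Reduce top mod 13: now compute (5/13).
Reciprocity: 5 ≡ 1 and 13 ≡ 1 (mod 4), so (5/13) = +(13/5).
Reduce top mod 5: now compute (3/5).
Reciprocity: 3 ≡ 3 and 5 ≡ 1 (mod 4), so (3/5) = +(5/3).
Reduce top mod 3: now compute (2/3).
Pull out 2: since 3 ≡ 3 (mod 8), (2/3) = -1.
Reached (1/3) = 1. Collecting the sign flips along the way, the symbol is -1.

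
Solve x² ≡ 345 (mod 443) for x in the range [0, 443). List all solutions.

147, 296

Since 443 ≡ 3 (mod 4), a square root of 345 is 345^((443+1)/4) = 345^111 mod 443.
Repeated squaring: 345^2≡301, 345^4≡229, 345^8≡167, 345^16≡423, 345^32≡400, 345^64≡77 (mod 443).
345^111 = 345^(64+32+8+4+2+1) ≡ 147 (mod 443).
Check: 147² = 21609 ≡ 345 (mod 443). The two roots are 147 and 296.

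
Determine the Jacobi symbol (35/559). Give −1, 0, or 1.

Reciprocity: 35 ≡ 3 and 559 ≡ 3 (mod 4), so (35/559) = −(559/35).
Reduce top mod 35: now compute (34/35).
Pull out 2: since 35 ≡ 3 (mod 8), (2/35) = -1.
Reciprocity: 17 ≡ 1 and 35 ≡ 3 (mod 4), so (17/35) = +(35/17).
Reduce top mod 17: now compute (1/17).
Reached (1/17) = 1. Collecting the sign flips along the way, the symbol is +1.

1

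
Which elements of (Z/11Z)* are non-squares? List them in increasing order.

2,6,7,8,10

Square k = 1,…,5 (k and 11−k give the same square):
1²=1, 2²=4, 3²=9, 4²≡5, 5²≡3 (mod 11).
The residues are {1, 3, 4, 5, 9}; the non-residues are the remaining 5 nonzero classes.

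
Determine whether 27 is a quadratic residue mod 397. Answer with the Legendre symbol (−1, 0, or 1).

Reciprocity: 27 ≡ 3 and 397 ≡ 1 (mod 4), so (27/397) = +(397/27).
Reduce top mod 27: now compute (19/27).
Reciprocity: 19 ≡ 3 and 27 ≡ 3 (mod 4), so (19/27) = −(27/19).
Reduce top mod 19: now compute (8/19).
Pull out 2^3: since 19 ≡ 3 (mod 8), (2/19) = -1, so (2/19)^3 = -1.
Reached (1/19) = 1. Collecting the sign flips along the way, the symbol is +1.

1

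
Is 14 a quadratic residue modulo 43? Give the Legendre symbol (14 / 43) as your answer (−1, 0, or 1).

Euler's criterion: (14/43) ≡ 14^21 (mod 43).
14^2 ≡ 24 (mod 43)
14^4 ≡ 17 (mod 43)
14^8 ≡ 31 (mod 43)
14^16 ≡ 15 (mod 43)
14^21 = 14^(16+4+1) ≡ 1 (mod 43).
Result is 1, so (14/43) = 1.

1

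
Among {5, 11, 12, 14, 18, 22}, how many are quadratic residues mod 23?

(5/23) = -1 → non-residue.
(11/23) = -1 → non-residue.
(12/23) = +1 → QR.
(14/23) = -1 → non-residue.
(18/23) = +1 → QR.
(22/23) = -1 → non-residue.
Total quadratic residues among the 6: 2.

2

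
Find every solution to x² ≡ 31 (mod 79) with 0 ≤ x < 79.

30, 49

Since 79 ≡ 3 (mod 4), a square root of 31 is 31^((79+1)/4) = 31^20 mod 79.
Repeated squaring: 31^2≡13, 31^4≡11, 31^8≡42, 31^16≡26 (mod 79).
31^20 = 31^(16+4) ≡ 49 (mod 79).
Check: 49² = 2401 ≡ 31 (mod 79). The two roots are 30 and 49.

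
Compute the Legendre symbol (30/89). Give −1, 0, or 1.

Pull out 2: since 89 ≡ 1 (mod 8), (2/89) = +1.
Reciprocity: 15 ≡ 3 and 89 ≡ 1 (mod 4), so (15/89) = +(89/15).
Reduce top mod 15: now compute (14/15).
Pull out 2: since 15 ≡ 7 (mod 8), (2/15) = +1.
Reciprocity: 7 ≡ 3 and 15 ≡ 3 (mod 4), so (7/15) = −(15/7).
Reduce top mod 7: now compute (1/7).
Reached (1/7) = 1. Collecting the sign flips along the way, the symbol is -1.

-1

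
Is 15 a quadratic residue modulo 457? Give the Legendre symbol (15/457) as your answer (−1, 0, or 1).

Reciprocity: 15 ≡ 3 and 457 ≡ 1 (mod 4), so (15/457) = +(457/15).
Reduce top mod 15: now compute (7/15).
Reciprocity: 7 ≡ 3 and 15 ≡ 3 (mod 4), so (7/15) = −(15/7).
Reduce top mod 7: now compute (1/7).
Reached (1/7) = 1. Collecting the sign flips along the way, the symbol is -1.

-1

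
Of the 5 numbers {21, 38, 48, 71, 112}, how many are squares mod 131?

(21/131) = +1 → QR.
(38/131) = +1 → QR.
(48/131) = +1 → QR.
(71/131) = -1 → non-residue.
(112/131) = +1 → QR.
Total quadratic residues among the 5: 4.

4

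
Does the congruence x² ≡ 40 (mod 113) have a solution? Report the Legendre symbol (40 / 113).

-1

Euler's criterion: (40/113) ≡ 40^56 (mod 113).
40^2 ≡ 18 (mod 113)
40^4 ≡ 98 (mod 113)
40^8 ≡ 112 (mod 113)
40^16 ≡ 1 (mod 113)
40^32 ≡ 1 (mod 113)
40^56 = 40^(32+16+8) ≡ 112 (mod 113).
Result is 112 ≡ −1, so (40/113) = −1.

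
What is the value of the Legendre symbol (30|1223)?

Pull out 2: since 1223 ≡ 7 (mod 8), (2/1223) = +1.
Reciprocity: 15 ≡ 3 and 1223 ≡ 3 (mod 4), so (15/1223) = −(1223/15).
Reduce top mod 15: now compute (8/15).
Pull out 2^3: since 15 ≡ 7 (mod 8), (2/15) = +1, so (2/15)^3 = +1.
Reached (1/15) = 1. Collecting the sign flips along the way, the symbol is -1.

-1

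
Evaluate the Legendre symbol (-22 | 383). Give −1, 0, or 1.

1

First reduce: -22 ≡ 361 (mod 383).
Reciprocity: 361 ≡ 1 and 383 ≡ 3 (mod 4), so (361/383) = +(383/361).
Reduce top mod 361: now compute (22/361).
Pull out 2: since 361 ≡ 1 (mod 8), (2/361) = +1.
Reciprocity: 11 ≡ 3 and 361 ≡ 1 (mod 4), so (11/361) = +(361/11).
Reduce top mod 11: now compute (9/11).
Reciprocity: 9 ≡ 1 and 11 ≡ 3 (mod 4), so (9/11) = +(11/9).
Reduce top mod 9: now compute (2/9).
Pull out 2: since 9 ≡ 1 (mod 8), (2/9) = +1.
Reached (1/9) = 1. Collecting the sign flips along the way, the symbol is +1.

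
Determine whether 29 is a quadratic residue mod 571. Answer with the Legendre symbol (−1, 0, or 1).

1

Reciprocity: 29 ≡ 1 and 571 ≡ 3 (mod 4), so (29/571) = +(571/29).
Reduce top mod 29: now compute (20/29).
Pull out 2^2: since 29 ≡ 5 (mod 8), (2/29) = -1, so (2/29)^2 = +1.
Reciprocity: 5 ≡ 1 and 29 ≡ 1 (mod 4), so (5/29) = +(29/5).
Reduce top mod 5: now compute (4/5).
Pull out 2^2: since 5 ≡ 5 (mod 8), (2/5) = -1, so (2/5)^2 = +1.
Reached (1/5) = 1. Collecting the sign flips along the way, the symbol is +1.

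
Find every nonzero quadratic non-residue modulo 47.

Square k = 1,…,23 (k and 47−k give the same square):
1²=1, 2²=4, 3²=9, 4²=16, 5²=25, 6²=36, 7²≡2, 8²≡17, 9²≡34, 10²≡6, 11²≡27, 12²≡3, 13²≡28, 14²≡8, 15²≡37, 16²≡21, 17²≡7, 18²≡42, 19²≡32, 20²≡24, 21²≡18, 22²≡14, 23²≡12 (mod 47).
The residues are {1, 2, 3, 4, 6, 7, 8, 9, 12, 14, 16, 17, 18, 21, 24, 25, 27, 28, 32, 34, 36, 37, 42}; the non-residues are the remaining 23 nonzero classes.

5,10,11,13,15,19,20,22,23,26,29,30,31,33,35,38,39,40,41,43,44,45,46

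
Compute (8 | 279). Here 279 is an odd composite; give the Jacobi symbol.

Pull out 2^3: since 279 ≡ 7 (mod 8), (2/279) = +1, so (2/279)^3 = +1.
Reached (1/279) = 1. Collecting the sign flips along the way, the symbol is +1.

1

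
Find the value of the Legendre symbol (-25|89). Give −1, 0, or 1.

First reduce: -25 ≡ 64 (mod 89).
Pull out 2^6: since 89 ≡ 1 (mod 8), (2/89) = +1, so (2/89)^6 = +1.
Reached (1/89) = 1. Collecting the sign flips along the way, the symbol is +1.

1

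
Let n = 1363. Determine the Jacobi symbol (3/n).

-1

Reciprocity: 3 ≡ 3 and 1363 ≡ 3 (mod 4), so (3/1363) = −(1363/3).
Reduce top mod 3: now compute (1/3).
Reached (1/3) = 1. Collecting the sign flips along the way, the symbol is -1.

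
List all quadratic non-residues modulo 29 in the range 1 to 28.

2, 3, 8, 10, 11, 12, 14, 15, 17, 18, 19, 21, 26, 27

Square k = 1,…,14 (k and 29−k give the same square):
1²=1, 2²=4, 3²=9, 4²=16, 5²=25, 6²≡7, 7²≡20, 8²≡6, 9²≡23, 10²≡13, 11²≡5, 12²≡28, 13²≡24, 14²≡22 (mod 29).
The residues are {1, 4, 5, 6, 7, 9, 13, 16, 20, 22, 23, 24, 25, 28}; the non-residues are the remaining 14 nonzero classes.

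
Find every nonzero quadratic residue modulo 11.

1 3 4 5 9

Square k = 1,…,5 (k and 11−k give the same square):
1²=1, 2²=4, 3²=9, 4²≡5, 5²≡3 (mod 11).
So the quadratic residues mod 11 are {1, 3, 4, 5, 9}.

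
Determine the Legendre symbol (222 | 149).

Euler's criterion: (222/149) ≡ 73^74 (mod 149).
73^2 ≡ 114 (mod 149)
73^4 ≡ 33 (mod 149)
73^8 ≡ 46 (mod 149)
73^16 ≡ 30 (mod 149)
73^32 ≡ 6 (mod 149)
73^64 ≡ 36 (mod 149)
73^74 = 73^(64+8+2) ≡ 1 (mod 149).
Result is 1, so (222/149) = 1.

1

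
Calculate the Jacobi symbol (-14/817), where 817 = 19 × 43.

First reduce: -14 ≡ 803 (mod 817).
Reciprocity: 803 ≡ 3 and 817 ≡ 1 (mod 4), so (803/817) = +(817/803).
Reduce top mod 803: now compute (14/803).
Pull out 2: since 803 ≡ 3 (mod 8), (2/803) = -1.
Reciprocity: 7 ≡ 3 and 803 ≡ 3 (mod 4), so (7/803) = −(803/7).
Reduce top mod 7: now compute (5/7).
Reciprocity: 5 ≡ 1 and 7 ≡ 3 (mod 4), so (5/7) = +(7/5).
Reduce top mod 5: now compute (2/5).
Pull out 2: since 5 ≡ 5 (mod 8), (2/5) = -1.
Reached (1/5) = 1. Collecting the sign flips along the way, the symbol is -1.

-1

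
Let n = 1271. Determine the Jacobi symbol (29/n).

1

Reciprocity: 29 ≡ 1 and 1271 ≡ 3 (mod 4), so (29/1271) = +(1271/29).
Reduce top mod 29: now compute (24/29).
Pull out 2^3: since 29 ≡ 5 (mod 8), (2/29) = -1, so (2/29)^3 = -1.
Reciprocity: 3 ≡ 3 and 29 ≡ 1 (mod 4), so (3/29) = +(29/3).
Reduce top mod 3: now compute (2/3).
Pull out 2: since 3 ≡ 3 (mod 8), (2/3) = -1.
Reached (1/3) = 1. Collecting the sign flips along the way, the symbol is +1.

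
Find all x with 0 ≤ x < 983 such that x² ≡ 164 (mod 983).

64, 919

Since 983 ≡ 3 (mod 4), a square root of 164 is 164^((983+1)/4) = 164^246 mod 983.
Repeated squaring: 164^2≡355, 164^4≡201, 164^8≡98, 164^16≡757, 164^32≡943, 164^64≡617, 164^128≡268 (mod 983).
164^246 = 164^(128+64+32+16+4+2) ≡ 64 (mod 983).
Check: 64² = 4096 ≡ 164 (mod 983). The two roots are 64 and 919.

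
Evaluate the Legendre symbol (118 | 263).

-1

Pull out 2: since 263 ≡ 7 (mod 8), (2/263) = +1.
Reciprocity: 59 ≡ 3 and 263 ≡ 3 (mod 4), so (59/263) = −(263/59).
Reduce top mod 59: now compute (27/59).
Reciprocity: 27 ≡ 3 and 59 ≡ 3 (mod 4), so (27/59) = −(59/27).
Reduce top mod 27: now compute (5/27).
Reciprocity: 5 ≡ 1 and 27 ≡ 3 (mod 4), so (5/27) = +(27/5).
Reduce top mod 5: now compute (2/5).
Pull out 2: since 5 ≡ 5 (mod 8), (2/5) = -1.
Reached (1/5) = 1. Collecting the sign flips along the way, the symbol is -1.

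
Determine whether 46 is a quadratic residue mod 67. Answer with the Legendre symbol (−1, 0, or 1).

-1

Euler's criterion: (46/67) ≡ 46^33 (mod 67).
46^2 ≡ 39 (mod 67)
46^4 ≡ 47 (mod 67)
46^8 ≡ 65 (mod 67)
46^16 ≡ 4 (mod 67)
46^32 ≡ 16 (mod 67)
46^33 = 46^(32+1) ≡ 66 (mod 67).
Result is 66 ≡ −1, so (46/67) = −1.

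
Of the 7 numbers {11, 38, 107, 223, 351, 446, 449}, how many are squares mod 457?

(11/457) = -1 → non-residue.
(38/457) = +1 → QR.
(107/457) = +1 → QR.
(223/457) = -1 → non-residue.
(351/457) = -1 → non-residue.
(446/457) = -1 → non-residue.
(449/457) = +1 → QR.
Total quadratic residues among the 7: 3.

3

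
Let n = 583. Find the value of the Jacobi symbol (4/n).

Pull out 2^2: since 583 ≡ 7 (mod 8), (2/583) = +1, so (2/583)^2 = +1.
Reached (1/583) = 1. Collecting the sign flips along the way, the symbol is +1.

1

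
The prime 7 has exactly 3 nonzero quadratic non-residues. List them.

Square k = 1,…,3 (k and 7−k give the same square):
1²=1, 2²=4, 3²≡2 (mod 7).
The residues are {1, 2, 4}; the non-residues are the remaining 3 nonzero classes.

3 5 6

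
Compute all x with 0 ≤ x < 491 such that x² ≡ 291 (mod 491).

42, 449

Since 491 ≡ 3 (mod 4), a square root of 291 is 291^((491+1)/4) = 291^123 mod 491.
Repeated squaring: 291^2≡229, 291^4≡395, 291^8≡378, 291^16≡3, 291^32≡9, 291^64≡81 (mod 491).
291^123 = 291^(64+32+16+8+2+1) ≡ 42 (mod 491).
Check: 42² = 1764 ≡ 291 (mod 491). The two roots are 42 and 449.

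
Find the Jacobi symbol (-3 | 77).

-1

First reduce: -3 ≡ 74 (mod 77).
Pull out 2: since 77 ≡ 5 (mod 8), (2/77) = -1.
Reciprocity: 37 ≡ 1 and 77 ≡ 1 (mod 4), so (37/77) = +(77/37).
Reduce top mod 37: now compute (3/37).
Reciprocity: 3 ≡ 3 and 37 ≡ 1 (mod 4), so (3/37) = +(37/3).
Reduce top mod 3: now compute (1/3).
Reached (1/3) = 1. Collecting the sign flips along the way, the symbol is -1.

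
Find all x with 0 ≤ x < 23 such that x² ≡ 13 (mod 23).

6, 17

Since 23 ≡ 3 (mod 4), a square root of 13 is 13^((23+1)/4) = 13^6 mod 23.
Repeated squaring: 13^2≡8, 13^4≡18 (mod 23).
13^6 = 13^(4+2) ≡ 6 (mod 23).
Check: 6² = 36 ≡ 13 (mod 23). The two roots are 6 and 17.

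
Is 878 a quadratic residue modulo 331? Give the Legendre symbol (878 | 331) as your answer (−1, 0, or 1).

First reduce: 878 ≡ 216 (mod 331).
Pull out 2^3: since 331 ≡ 3 (mod 8), (2/331) = -1, so (2/331)^3 = -1.
Reciprocity: 27 ≡ 3 and 331 ≡ 3 (mod 4), so (27/331) = −(331/27).
Reduce top mod 27: now compute (7/27).
Reciprocity: 7 ≡ 3 and 27 ≡ 3 (mod 4), so (7/27) = −(27/7).
Reduce top mod 7: now compute (6/7).
Pull out 2: since 7 ≡ 7 (mod 8), (2/7) = +1.
Reciprocity: 3 ≡ 3 and 7 ≡ 3 (mod 4), so (3/7) = −(7/3).
Reduce top mod 3: now compute (1/3).
Reached (1/3) = 1. Collecting the sign flips along the way, the symbol is +1.

1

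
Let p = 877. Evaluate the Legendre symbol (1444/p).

First reduce: 1444 ≡ 567 (mod 877).
Reciprocity: 567 ≡ 3 and 877 ≡ 1 (mod 4), so (567/877) = +(877/567).
Reduce top mod 567: now compute (310/567).
Pull out 2: since 567 ≡ 7 (mod 8), (2/567) = +1.
Reciprocity: 155 ≡ 3 and 567 ≡ 3 (mod 4), so (155/567) = −(567/155).
Reduce top mod 155: now compute (102/155).
Pull out 2: since 155 ≡ 3 (mod 8), (2/155) = -1.
Reciprocity: 51 ≡ 3 and 155 ≡ 3 (mod 4), so (51/155) = −(155/51).
Reduce top mod 51: now compute (2/51).
Pull out 2: since 51 ≡ 3 (mod 8), (2/51) = -1.
Reached (1/51) = 1. Collecting the sign flips along the way, the symbol is +1.

1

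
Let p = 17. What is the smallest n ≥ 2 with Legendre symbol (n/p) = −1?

(2/17) = +1, so 2 is a residue.
(3/17) = −1, so 3 is the smallest positive non-residue mod 17.

3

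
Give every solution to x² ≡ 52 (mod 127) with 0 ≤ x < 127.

Since 127 ≡ 3 (mod 4), a square root of 52 is 52^((127+1)/4) = 52^32 mod 127.
Repeated squaring: 52^2≡37, 52^4≡99, 52^8≡22, 52^16≡103, 52^32≡68 (mod 127).
52^32 = 52^(32) ≡ 68 (mod 127).
Check: 68² = 4624 ≡ 52 (mod 127). The two roots are 59 and 68.

59, 68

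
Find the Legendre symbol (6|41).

-1

Pull out 2: since 41 ≡ 1 (mod 8), (2/41) = +1.
Reciprocity: 3 ≡ 3 and 41 ≡ 1 (mod 4), so (3/41) = +(41/3).
Reduce top mod 3: now compute (2/3).
Pull out 2: since 3 ≡ 3 (mod 8), (2/3) = -1.
Reached (1/3) = 1. Collecting the sign flips along the way, the symbol is -1.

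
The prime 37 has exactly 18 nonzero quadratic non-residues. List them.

2,5,6,8,13,14,15,17,18,19,20,22,23,24,29,31,32,35

Square k = 1,…,18 (k and 37−k give the same square):
1²=1, 2²=4, 3²=9, 4²=16, 5²=25, 6²=36, 7²≡12, 8²≡27, 9²≡7, 10²≡26, 11²≡10, 12²≡33, 13²≡21, 14²≡11, 15²≡3, 16²≡34, 17²≡30, 18²≡28 (mod 37).
The residues are {1, 3, 4, 7, 9, 10, 11, 12, 16, 21, 25, 26, 27, 28, 30, 33, 34, 36}; the non-residues are the remaining 18 nonzero classes.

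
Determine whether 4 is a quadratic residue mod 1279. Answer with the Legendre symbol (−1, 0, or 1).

Pull out 2^2: since 1279 ≡ 7 (mod 8), (2/1279) = +1, so (2/1279)^2 = +1.
Reached (1/1279) = 1. Collecting the sign flips along the way, the symbol is +1.

1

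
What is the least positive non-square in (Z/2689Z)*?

13

(2/2689) = +1, so 2 is a residue.
(3/2689) = +1, so 3 is a residue.
(4/2689) = +1, so 4 is a residue.
(5/2689) = +1, so 5 is a residue.
(6/2689) = +1, so 6 is a residue.
(7/2689) = +1, so 7 is a residue.
(8/2689) = +1, so 8 is a residue.
(9/2689) = +1, so 9 is a residue.
(10/2689) = +1, so 10 is a residue.
(11/2689) = +1, so 11 is a residue.
(12/2689) = +1, so 12 is a residue.
(13/2689) = −1, so 13 is the smallest positive non-residue mod 2689.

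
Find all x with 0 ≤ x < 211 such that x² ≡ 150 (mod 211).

Since 211 ≡ 3 (mod 4), a square root of 150 is 150^((211+1)/4) = 150^53 mod 211.
Repeated squaring: 150^2≡134, 150^4≡21, 150^8≡19, 150^16≡150, 150^32≡134 (mod 211).
150^53 = 150^(32+16+4+1) ≡ 19 (mod 211).
Check: 19² = 361 ≡ 150 (mod 211). The two roots are 19 and 192.

19, 192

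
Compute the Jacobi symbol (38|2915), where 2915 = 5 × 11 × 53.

Pull out 2: since 2915 ≡ 3 (mod 8), (2/2915) = -1.
Reciprocity: 19 ≡ 3 and 2915 ≡ 3 (mod 4), so (19/2915) = −(2915/19).
Reduce top mod 19: now compute (8/19).
Pull out 2^3: since 19 ≡ 3 (mod 8), (2/19) = -1, so (2/19)^3 = -1.
Reached (1/19) = 1. Collecting the sign flips along the way, the symbol is -1.

-1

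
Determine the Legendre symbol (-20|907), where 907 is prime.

1

First reduce: -20 ≡ 887 (mod 907).
Reciprocity: 887 ≡ 3 and 907 ≡ 3 (mod 4), so (887/907) = −(907/887).
Reduce top mod 887: now compute (20/887).
Pull out 2^2: since 887 ≡ 7 (mod 8), (2/887) = +1, so (2/887)^2 = +1.
Reciprocity: 5 ≡ 1 and 887 ≡ 3 (mod 4), so (5/887) = +(887/5).
Reduce top mod 5: now compute (2/5).
Pull out 2: since 5 ≡ 5 (mod 8), (2/5) = -1.
Reached (1/5) = 1. Collecting the sign flips along the way, the symbol is +1.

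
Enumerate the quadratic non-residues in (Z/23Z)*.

Square k = 1,…,11 (k and 23−k give the same square):
1²=1, 2²=4, 3²=9, 4²=16, 5²≡2, 6²≡13, 7²≡3, 8²≡18, 9²≡12, 10²≡8, 11²≡6 (mod 23).
The residues are {1, 2, 3, 4, 6, 8, 9, 12, 13, 16, 18}; the non-residues are the remaining 11 nonzero classes.

5 7 10 11 14 15 17 19 20 21 22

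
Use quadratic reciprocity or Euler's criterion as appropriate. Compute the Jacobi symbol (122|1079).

Pull out 2: since 1079 ≡ 7 (mod 8), (2/1079) = +1.
Reciprocity: 61 ≡ 1 and 1079 ≡ 3 (mod 4), so (61/1079) = +(1079/61).
Reduce top mod 61: now compute (42/61).
Pull out 2: since 61 ≡ 5 (mod 8), (2/61) = -1.
Reciprocity: 21 ≡ 1 and 61 ≡ 1 (mod 4), so (21/61) = +(61/21).
Reduce top mod 21: now compute (19/21).
Reciprocity: 19 ≡ 3 and 21 ≡ 1 (mod 4), so (19/21) = +(21/19).
Reduce top mod 19: now compute (2/19).
Pull out 2: since 19 ≡ 3 (mod 8), (2/19) = -1.
Reached (1/19) = 1. Collecting the sign flips along the way, the symbol is +1.

1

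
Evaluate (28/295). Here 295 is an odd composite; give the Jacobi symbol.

Pull out 2^2: since 295 ≡ 7 (mod 8), (2/295) = +1, so (2/295)^2 = +1.
Reciprocity: 7 ≡ 3 and 295 ≡ 3 (mod 4), so (7/295) = −(295/7).
Reduce top mod 7: now compute (1/7).
Reached (1/7) = 1. Collecting the sign flips along the way, the symbol is -1.

-1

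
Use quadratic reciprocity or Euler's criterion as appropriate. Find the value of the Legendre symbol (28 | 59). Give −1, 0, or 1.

Euler's criterion: (28/59) ≡ 28^29 (mod 59).
28^2 ≡ 17 (mod 59)
28^4 ≡ 53 (mod 59)
28^8 ≡ 36 (mod 59)
28^16 ≡ 57 (mod 59)
28^29 = 28^(16+8+4+1) ≡ 1 (mod 59).
Result is 1, so (28/59) = 1.

1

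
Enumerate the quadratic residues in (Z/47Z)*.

Square k = 1,…,23 (k and 47−k give the same square):
1²=1, 2²=4, 3²=9, 4²=16, 5²=25, 6²=36, 7²≡2, 8²≡17, 9²≡34, 10²≡6, 11²≡27, 12²≡3, 13²≡28, 14²≡8, 15²≡37, 16²≡21, 17²≡7, 18²≡42, 19²≡32, 20²≡24, 21²≡18, 22²≡14, 23²≡12 (mod 47).
So the quadratic residues mod 47 are {1, 2, 3, 4, 6, 7, 8, 9, 12, 14, 16, 17, 18, 21, 24, 25, 27, 28, 32, 34, 36, 37, 42}.

1,2,3,4,6,7,8,9,12,14,16,17,18,21,24,25,27,28,32,34,36,37,42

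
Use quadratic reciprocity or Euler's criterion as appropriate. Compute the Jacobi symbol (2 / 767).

Pull out 2: since 767 ≡ 7 (mod 8), (2/767) = +1.
Reached (1/767) = 1. Collecting the sign flips along the way, the symbol is +1.

1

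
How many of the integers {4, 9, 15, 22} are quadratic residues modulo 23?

(4/23) = +1 → QR.
(9/23) = +1 → QR.
(15/23) = -1 → non-residue.
(22/23) = -1 → non-residue.
Total quadratic residues among the 4: 2.

2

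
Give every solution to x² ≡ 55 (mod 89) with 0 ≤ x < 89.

89 ≡ 1 (mod 4), so we find a root by search.
Trying successive values, 12² = 144 ≡ 55 (mod 89). The other root is 89 − 12 = 77.

12, 77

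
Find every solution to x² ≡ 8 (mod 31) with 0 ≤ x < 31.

15, 16

Since 31 ≡ 3 (mod 4), a square root of 8 is 8^((31+1)/4) = 8^8 mod 31.
Repeated squaring: 8^2≡2, 8^4≡4, 8^8≡16 (mod 31).
8^8 = 8^(8) ≡ 16 (mod 31).
Check: 16² = 256 ≡ 8 (mod 31). The two roots are 15 and 16.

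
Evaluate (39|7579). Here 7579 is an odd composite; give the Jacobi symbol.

0

Reciprocity: 39 ≡ 3 and 7579 ≡ 3 (mod 4), so (39/7579) = −(7579/39).
Reduce top mod 39: now compute (13/39).
Reciprocity: 13 ≡ 1 and 39 ≡ 3 (mod 4), so (13/39) = +(39/13).
Reduce top mod 13: now compute (0/13).
Top reduces to 0: gcd > 1, so the symbol is 0.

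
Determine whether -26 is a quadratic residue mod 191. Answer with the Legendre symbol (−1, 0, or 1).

-1

Euler's criterion: (-26/191) ≡ 165^95 (mod 191).
165^2 ≡ 103 (mod 191)
165^4 ≡ 104 (mod 191)
165^8 ≡ 120 (mod 191)
165^16 ≡ 75 (mod 191)
165^32 ≡ 86 (mod 191)
165^64 ≡ 138 (mod 191)
165^95 = 165^(64+16+8+4+2+1) ≡ 190 (mod 191).
Result is 190 ≡ −1, so (-26/191) = −1.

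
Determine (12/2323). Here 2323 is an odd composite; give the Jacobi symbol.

-1

Pull out 2^2: since 2323 ≡ 3 (mod 8), (2/2323) = -1, so (2/2323)^2 = +1.
Reciprocity: 3 ≡ 3 and 2323 ≡ 3 (mod 4), so (3/2323) = −(2323/3).
Reduce top mod 3: now compute (1/3).
Reached (1/3) = 1. Collecting the sign flips along the way, the symbol is -1.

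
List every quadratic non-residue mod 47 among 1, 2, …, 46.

Square k = 1,…,23 (k and 47−k give the same square):
1²=1, 2²=4, 3²=9, 4²=16, 5²=25, 6²=36, 7²≡2, 8²≡17, 9²≡34, 10²≡6, 11²≡27, 12²≡3, 13²≡28, 14²≡8, 15²≡37, 16²≡21, 17²≡7, 18²≡42, 19²≡32, 20²≡24, 21²≡18, 22²≡14, 23²≡12 (mod 47).
The residues are {1, 2, 3, 4, 6, 7, 8, 9, 12, 14, 16, 17, 18, 21, 24, 25, 27, 28, 32, 34, 36, 37, 42}; the non-residues are the remaining 23 nonzero classes.

5, 10, 11, 13, 15, 19, 20, 22, 23, 26, 29, 30, 31, 33, 35, 38, 39, 40, 41, 43, 44, 45, 46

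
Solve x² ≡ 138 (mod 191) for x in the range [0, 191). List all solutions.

86, 105

Since 191 ≡ 3 (mod 4), a square root of 138 is 138^((191+1)/4) = 138^48 mod 191.
Repeated squaring: 138^2≡135, 138^4≡80, 138^8≡97, 138^16≡50, 138^32≡17 (mod 191).
138^48 = 138^(32+16) ≡ 86 (mod 191).
Check: 86² = 7396 ≡ 138 (mod 191). The two roots are 86 and 105.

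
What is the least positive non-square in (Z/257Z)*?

3

(2/257) = +1, so 2 is a residue.
(3/257) = −1, so 3 is the smallest positive non-residue mod 257.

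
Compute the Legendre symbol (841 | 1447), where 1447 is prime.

1

Reciprocity: 841 ≡ 1 and 1447 ≡ 3 (mod 4), so (841/1447) = +(1447/841).
Reduce top mod 841: now compute (606/841).
Pull out 2: since 841 ≡ 1 (mod 8), (2/841) = +1.
Reciprocity: 303 ≡ 3 and 841 ≡ 1 (mod 4), so (303/841) = +(841/303).
Reduce top mod 303: now compute (235/303).
Reciprocity: 235 ≡ 3 and 303 ≡ 3 (mod 4), so (235/303) = −(303/235).
Reduce top mod 235: now compute (68/235).
Pull out 2^2: since 235 ≡ 3 (mod 8), (2/235) = -1, so (2/235)^2 = +1.
Reciprocity: 17 ≡ 1 and 235 ≡ 3 (mod 4), so (17/235) = +(235/17).
Reduce top mod 17: now compute (14/17).
Pull out 2: since 17 ≡ 1 (mod 8), (2/17) = +1.
Reciprocity: 7 ≡ 3 and 17 ≡ 1 (mod 4), so (7/17) = +(17/7).
Reduce top mod 7: now compute (3/7).
Reciprocity: 3 ≡ 3 and 7 ≡ 3 (mod 4), so (3/7) = −(7/3).
Reduce top mod 3: now compute (1/3).
Reached (1/3) = 1. Collecting the sign flips along the way, the symbol is +1.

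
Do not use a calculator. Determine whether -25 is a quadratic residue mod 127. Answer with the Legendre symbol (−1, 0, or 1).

-1

First reduce: -25 ≡ 102 (mod 127).
Pull out 2: since 127 ≡ 7 (mod 8), (2/127) = +1.
Reciprocity: 51 ≡ 3 and 127 ≡ 3 (mod 4), so (51/127) = −(127/51).
Reduce top mod 51: now compute (25/51).
Reciprocity: 25 ≡ 1 and 51 ≡ 3 (mod 4), so (25/51) = +(51/25).
Reduce top mod 25: now compute (1/25).
Reached (1/25) = 1. Collecting the sign flips along the way, the symbol is -1.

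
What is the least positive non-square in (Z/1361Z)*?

3

(2/1361) = +1, so 2 is a residue.
(3/1361) = −1, so 3 is the smallest positive non-residue mod 1361.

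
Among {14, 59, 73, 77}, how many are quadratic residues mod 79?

(14/79) = -1 → non-residue.
(59/79) = -1 → non-residue.
(73/79) = +1 → QR.
(77/79) = -1 → non-residue.
Total quadratic residues among the 4: 1.

1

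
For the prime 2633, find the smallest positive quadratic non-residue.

(2/2633) = +1, so 2 is a residue.
(3/2633) = −1, so 3 is the smallest positive non-residue mod 2633.

3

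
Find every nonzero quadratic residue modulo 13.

1,3,4,9,10,12

Square k = 1,…,6 (k and 13−k give the same square):
1²=1, 2²=4, 3²=9, 4²≡3, 5²≡12, 6²≡10 (mod 13).
So the quadratic residues mod 13 are {1, 3, 4, 9, 10, 12}.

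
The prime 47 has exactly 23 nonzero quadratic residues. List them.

Square k = 1,…,23 (k and 47−k give the same square):
1²=1, 2²=4, 3²=9, 4²=16, 5²=25, 6²=36, 7²≡2, 8²≡17, 9²≡34, 10²≡6, 11²≡27, 12²≡3, 13²≡28, 14²≡8, 15²≡37, 16²≡21, 17²≡7, 18²≡42, 19²≡32, 20²≡24, 21²≡18, 22²≡14, 23²≡12 (mod 47).
So the quadratic residues mod 47 are {1, 2, 3, 4, 6, 7, 8, 9, 12, 14, 16, 17, 18, 21, 24, 25, 27, 28, 32, 34, 36, 37, 42}.

1 2 3 4 6 7 8 9 12 14 16 17 18 21 24 25 27 28 32 34 36 37 42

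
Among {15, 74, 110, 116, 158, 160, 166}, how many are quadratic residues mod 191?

3

(15/191) = +1 → QR.
(74/191) = -1 → non-residue.
(110/191) = -1 → non-residue.
(116/191) = -1 → non-residue.
(158/191) = +1 → QR.
(160/191) = +1 → QR.
(166/191) = -1 → non-residue.
Total quadratic residues among the 7: 3.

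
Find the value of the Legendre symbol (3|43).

-1

Euler's criterion: (3/43) ≡ 3^21 (mod 43).
3^2 ≡ 9 (mod 43)
3^4 ≡ 38 (mod 43)
3^8 ≡ 25 (mod 43)
3^16 ≡ 23 (mod 43)
3^21 = 3^(16+4+1) ≡ 42 (mod 43).
Result is 42 ≡ −1, so (3/43) = −1.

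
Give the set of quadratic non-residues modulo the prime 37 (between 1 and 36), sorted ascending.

2,5,6,8,13,14,15,17,18,19,20,22,23,24,29,31,32,35

Square k = 1,…,18 (k and 37−k give the same square):
1²=1, 2²=4, 3²=9, 4²=16, 5²=25, 6²=36, 7²≡12, 8²≡27, 9²≡7, 10²≡26, 11²≡10, 12²≡33, 13²≡21, 14²≡11, 15²≡3, 16²≡34, 17²≡30, 18²≡28 (mod 37).
The residues are {1, 3, 4, 7, 9, 10, 11, 12, 16, 21, 25, 26, 27, 28, 30, 33, 34, 36}; the non-residues are the remaining 18 nonzero classes.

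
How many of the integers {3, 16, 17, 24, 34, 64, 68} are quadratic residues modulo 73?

4

(3/73) = +1 → QR.
(16/73) = +1 → QR.
(17/73) = -1 → non-residue.
(24/73) = +1 → QR.
(34/73) = -1 → non-residue.
(64/73) = +1 → QR.
(68/73) = -1 → non-residue.
Total quadratic residues among the 7: 4.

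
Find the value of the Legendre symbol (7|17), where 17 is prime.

Euler's criterion: (7/17) ≡ 7^8 (mod 17).
7^2 ≡ 15 (mod 17)
7^4 ≡ 4 (mod 17)
7^8 ≡ 16 (mod 17)
7^8 = 7^(8) ≡ 16 (mod 17).
Result is 16 ≡ −1, so (7/17) = −1.

-1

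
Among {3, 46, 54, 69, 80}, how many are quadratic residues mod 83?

(3/83) = +1 → QR.
(46/83) = -1 → non-residue.
(54/83) = -1 → non-residue.
(69/83) = +1 → QR.
(80/83) = -1 → non-residue.
Total quadratic residues among the 5: 2.

2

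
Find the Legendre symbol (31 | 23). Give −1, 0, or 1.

1

First reduce: 31 ≡ 8 (mod 23).
Pull out 2^3: since 23 ≡ 7 (mod 8), (2/23) = +1, so (2/23)^3 = +1.
Reached (1/23) = 1. Collecting the sign flips along the way, the symbol is +1.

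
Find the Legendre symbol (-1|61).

1

First reduce: -1 ≡ 60 (mod 61).
Pull out 2^2: since 61 ≡ 5 (mod 8), (2/61) = -1, so (2/61)^2 = +1.
Reciprocity: 15 ≡ 3 and 61 ≡ 1 (mod 4), so (15/61) = +(61/15).
Reduce top mod 15: now compute (1/15).
Reached (1/15) = 1. Collecting the sign flips along the way, the symbol is +1.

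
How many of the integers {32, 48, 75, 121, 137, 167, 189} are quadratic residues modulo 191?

4

(32/191) = +1 → QR.
(48/191) = +1 → QR.
(75/191) = +1 → QR.
(121/191) = +1 → QR.
(137/191) = -1 → non-residue.
(167/191) = -1 → non-residue.
(189/191) = -1 → non-residue.
Total quadratic residues among the 7: 4.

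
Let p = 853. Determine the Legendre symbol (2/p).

-1

Euler's criterion: (2/853) ≡ 2^426 (mod 853).
2^2 ≡ 4 (mod 853)
2^4 ≡ 16 (mod 853)
2^8 ≡ 256 (mod 853)
2^16 ≡ 708 (mod 853)
2^32 ≡ 553 (mod 853)
2^64 ≡ 435 (mod 853)
2^128 ≡ 712 (mod 853)
2^256 ≡ 262 (mod 853)
2^426 = 2^(256+128+32+8+2) ≡ 852 (mod 853).
Result is 852 ≡ −1, so (2/853) = −1.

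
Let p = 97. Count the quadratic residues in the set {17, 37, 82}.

0

(17/97) = -1 → non-residue.
(37/97) = -1 → non-residue.
(82/97) = -1 → non-residue.
Total quadratic residues among the 3: 0.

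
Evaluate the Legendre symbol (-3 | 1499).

-1

First reduce: -3 ≡ 1496 (mod 1499).
Pull out 2^3: since 1499 ≡ 3 (mod 8), (2/1499) = -1, so (2/1499)^3 = -1.
Reciprocity: 187 ≡ 3 and 1499 ≡ 3 (mod 4), so (187/1499) = −(1499/187).
Reduce top mod 187: now compute (3/187).
Reciprocity: 3 ≡ 3 and 187 ≡ 3 (mod 4), so (3/187) = −(187/3).
Reduce top mod 3: now compute (1/3).
Reached (1/3) = 1. Collecting the sign flips along the way, the symbol is -1.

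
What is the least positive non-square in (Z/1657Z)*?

(2/1657) = +1, so 2 is a residue.
(3/1657) = +1, so 3 is a residue.
(4/1657) = +1, so 4 is a residue.
(5/1657) = −1, so 5 is the smallest positive non-residue mod 1657.

5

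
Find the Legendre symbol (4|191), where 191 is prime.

Pull out 2^2: since 191 ≡ 7 (mod 8), (2/191) = +1, so (2/191)^2 = +1.
Reached (1/191) = 1. Collecting the sign flips along the way, the symbol is +1.

1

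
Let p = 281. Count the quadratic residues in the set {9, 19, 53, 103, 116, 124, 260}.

4

(9/281) = +1 → QR.
(19/281) = -1 → non-residue.
(53/281) = +1 → QR.
(103/281) = -1 → non-residue.
(116/281) = +1 → QR.
(124/281) = +1 → QR.
(260/281) = -1 → non-residue.
Total quadratic residues among the 7: 4.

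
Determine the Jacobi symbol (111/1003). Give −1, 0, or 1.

Reciprocity: 111 ≡ 3 and 1003 ≡ 3 (mod 4), so (111/1003) = −(1003/111).
Reduce top mod 111: now compute (4/111).
Pull out 2^2: since 111 ≡ 7 (mod 8), (2/111) = +1, so (2/111)^2 = +1.
Reached (1/111) = 1. Collecting the sign flips along the way, the symbol is -1.

-1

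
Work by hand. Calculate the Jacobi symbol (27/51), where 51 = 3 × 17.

0

Reciprocity: 27 ≡ 3 and 51 ≡ 3 (mod 4), so (27/51) = −(51/27).
Reduce top mod 27: now compute (24/27).
Pull out 2^3: since 27 ≡ 3 (mod 8), (2/27) = -1, so (2/27)^3 = -1.
Reciprocity: 3 ≡ 3 and 27 ≡ 3 (mod 4), so (3/27) = −(27/3).
Reduce top mod 3: now compute (0/3).
Top reduces to 0: gcd > 1, so the symbol is 0.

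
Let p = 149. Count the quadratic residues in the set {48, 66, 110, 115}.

1

(48/149) = -1 → non-residue.
(66/149) = -1 → non-residue.
(110/149) = +1 → QR.
(115/149) = -1 → non-residue.
Total quadratic residues among the 4: 1.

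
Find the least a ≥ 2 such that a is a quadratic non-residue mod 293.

(2/293) = −1, so 2 is the smallest positive non-residue mod 293.

2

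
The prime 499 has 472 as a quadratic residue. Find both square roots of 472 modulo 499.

Since 499 ≡ 3 (mod 4), a square root of 472 is 472^((499+1)/4) = 472^125 mod 499.
Repeated squaring: 472^2≡230, 472^4≡6, 472^8≡36, 472^16≡298, 472^32≡481, 472^64≡324 (mod 499).
472^125 = 472^(64+32+16+8+4+1) ≡ 161 (mod 499).
Check: 161² = 25921 ≡ 472 (mod 499). The two roots are 161 and 338.

161, 338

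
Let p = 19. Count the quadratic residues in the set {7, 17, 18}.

(7/19) = +1 → QR.
(17/19) = +1 → QR.
(18/19) = -1 → non-residue.
Total quadratic residues among the 3: 2.

2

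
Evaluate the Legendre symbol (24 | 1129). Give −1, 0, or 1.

Pull out 2^3: since 1129 ≡ 1 (mod 8), (2/1129) = +1, so (2/1129)^3 = +1.
Reciprocity: 3 ≡ 3 and 1129 ≡ 1 (mod 4), so (3/1129) = +(1129/3).
Reduce top mod 3: now compute (1/3).
Reached (1/3) = 1. Collecting the sign flips along the way, the symbol is +1.

1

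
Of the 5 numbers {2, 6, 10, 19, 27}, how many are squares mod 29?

1

(2/29) = -1 → non-residue.
(6/29) = +1 → QR.
(10/29) = -1 → non-residue.
(19/29) = -1 → non-residue.
(27/29) = -1 → non-residue.
Total quadratic residues among the 5: 1.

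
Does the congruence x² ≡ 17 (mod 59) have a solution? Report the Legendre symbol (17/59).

Reciprocity: 17 ≡ 1 and 59 ≡ 3 (mod 4), so (17/59) = +(59/17).
Reduce top mod 17: now compute (8/17).
Pull out 2^3: since 17 ≡ 1 (mod 8), (2/17) = +1, so (2/17)^3 = +1.
Reached (1/17) = 1. Collecting the sign flips along the way, the symbol is +1.

1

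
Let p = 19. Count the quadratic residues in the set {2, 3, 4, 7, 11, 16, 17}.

5

(2/19) = -1 → non-residue.
(3/19) = -1 → non-residue.
(4/19) = +1 → QR.
(7/19) = +1 → QR.
(11/19) = +1 → QR.
(16/19) = +1 → QR.
(17/19) = +1 → QR.
Total quadratic residues among the 7: 5.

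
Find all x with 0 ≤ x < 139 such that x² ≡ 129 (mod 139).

44, 95

Since 139 ≡ 3 (mod 4), a square root of 129 is 129^((139+1)/4) = 129^35 mod 139.
Repeated squaring: 129^2≡100, 129^4≡131, 129^8≡64, 129^16≡65, 129^32≡55 (mod 139).
129^35 = 129^(32+2+1) ≡ 44 (mod 139).
Check: 44² = 1936 ≡ 129 (mod 139). The two roots are 44 and 95.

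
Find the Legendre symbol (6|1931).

-1

Pull out 2: since 1931 ≡ 3 (mod 8), (2/1931) = -1.
Reciprocity: 3 ≡ 3 and 1931 ≡ 3 (mod 4), so (3/1931) = −(1931/3).
Reduce top mod 3: now compute (2/3).
Pull out 2: since 3 ≡ 3 (mod 8), (2/3) = -1.
Reached (1/3) = 1. Collecting the sign flips along the way, the symbol is -1.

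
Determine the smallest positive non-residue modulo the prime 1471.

(2/1471) = +1, so 2 is a residue.
(3/1471) = −1, so 3 is the smallest positive non-residue mod 1471.

3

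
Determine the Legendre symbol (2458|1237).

1

First reduce: 2458 ≡ 1221 (mod 1237).
Reciprocity: 1221 ≡ 1 and 1237 ≡ 1 (mod 4), so (1221/1237) = +(1237/1221).
Reduce top mod 1221: now compute (16/1221).
Pull out 2^4: since 1221 ≡ 5 (mod 8), (2/1221) = -1, so (2/1221)^4 = +1.
Reached (1/1221) = 1. Collecting the sign flips along the way, the symbol is +1.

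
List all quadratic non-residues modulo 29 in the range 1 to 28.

2 3 8 10 11 12 14 15 17 18 19 21 26 27

Square k = 1,…,14 (k and 29−k give the same square):
1²=1, 2²=4, 3²=9, 4²=16, 5²=25, 6²≡7, 7²≡20, 8²≡6, 9²≡23, 10²≡13, 11²≡5, 12²≡28, 13²≡24, 14²≡22 (mod 29).
The residues are {1, 4, 5, 6, 7, 9, 13, 16, 20, 22, 23, 24, 25, 28}; the non-residues are the remaining 14 nonzero classes.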